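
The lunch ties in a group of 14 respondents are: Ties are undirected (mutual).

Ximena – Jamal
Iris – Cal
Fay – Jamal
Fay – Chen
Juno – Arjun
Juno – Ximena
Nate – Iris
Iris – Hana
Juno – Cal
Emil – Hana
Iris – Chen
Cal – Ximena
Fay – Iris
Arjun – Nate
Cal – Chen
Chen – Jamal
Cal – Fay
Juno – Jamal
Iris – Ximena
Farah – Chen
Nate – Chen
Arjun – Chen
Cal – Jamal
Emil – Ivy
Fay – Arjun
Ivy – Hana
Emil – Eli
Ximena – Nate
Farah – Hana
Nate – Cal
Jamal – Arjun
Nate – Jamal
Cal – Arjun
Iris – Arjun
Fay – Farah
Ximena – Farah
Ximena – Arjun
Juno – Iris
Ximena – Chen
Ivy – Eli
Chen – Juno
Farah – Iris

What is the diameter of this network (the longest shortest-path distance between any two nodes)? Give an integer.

5

Eccentricity of each node (its greatest distance to any other): Arjun:4, Cal:4, Chen:4, Eli:5, Emil:4, Farah:3, Fay:4, Hana:3, Iris:3, Ivy:4, Jamal:5, Juno:4, Nate:4, Ximena:4.
The maximum eccentricity is 5, realized for instance by the pair Jamal–Eli via Jamal – Ximena – Farah – Hana – Ivy – Eli. So the diameter is 5.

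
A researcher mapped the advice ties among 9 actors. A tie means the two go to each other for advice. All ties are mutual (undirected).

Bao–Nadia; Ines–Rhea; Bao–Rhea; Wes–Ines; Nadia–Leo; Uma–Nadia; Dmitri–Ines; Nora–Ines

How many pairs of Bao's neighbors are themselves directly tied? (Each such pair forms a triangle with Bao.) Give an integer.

0

Bao's neighbors are Nadia and Rhea, but none of them are tied to each other, so no triangle contains Bao.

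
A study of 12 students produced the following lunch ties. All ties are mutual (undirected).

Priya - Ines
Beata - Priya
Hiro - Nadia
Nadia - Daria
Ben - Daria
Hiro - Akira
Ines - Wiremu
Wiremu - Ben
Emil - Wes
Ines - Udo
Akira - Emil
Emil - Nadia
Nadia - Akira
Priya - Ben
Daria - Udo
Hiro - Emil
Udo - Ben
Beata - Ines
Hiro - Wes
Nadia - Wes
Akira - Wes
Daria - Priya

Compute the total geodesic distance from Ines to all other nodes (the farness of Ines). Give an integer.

Distances from Ines: Akira:4, Beata:1, Ben:2, Daria:2, Emil:4, Hiro:4, Nadia:3, Priya:1, Udo:1, Wes:4, Wiremu:1.
Sum = 4 + 1 + 2 + 2 + 4 + 4 + 3 + 1 + 1 + 4 + 1 = 27.

27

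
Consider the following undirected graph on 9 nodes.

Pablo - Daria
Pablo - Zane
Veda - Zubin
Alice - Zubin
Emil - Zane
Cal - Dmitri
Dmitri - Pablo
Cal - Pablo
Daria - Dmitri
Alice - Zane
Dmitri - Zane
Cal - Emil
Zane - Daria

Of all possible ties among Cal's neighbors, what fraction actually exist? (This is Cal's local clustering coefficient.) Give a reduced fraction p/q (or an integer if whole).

1/3

Cal's neighbors: Dmitri, Emil, and Pablo (k = 3).
Possible neighbor pairs: C(3,2) = 3. Edges among them: Dmitri–Pablo → e = 1.
Clustering(Cal) = 1/3.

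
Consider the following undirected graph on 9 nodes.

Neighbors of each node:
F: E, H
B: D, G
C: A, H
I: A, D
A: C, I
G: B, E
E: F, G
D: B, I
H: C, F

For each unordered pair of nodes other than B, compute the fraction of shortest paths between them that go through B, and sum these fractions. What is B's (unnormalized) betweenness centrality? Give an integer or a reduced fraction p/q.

6

Pairs whose geodesics pass through B — D–G: 1; D–E: 1; D–F: 1; G–A: 1; G–I: 1; E–I: 1.
All other pairs contribute 0.
Summing the contributions gives betweenness(B) = 6.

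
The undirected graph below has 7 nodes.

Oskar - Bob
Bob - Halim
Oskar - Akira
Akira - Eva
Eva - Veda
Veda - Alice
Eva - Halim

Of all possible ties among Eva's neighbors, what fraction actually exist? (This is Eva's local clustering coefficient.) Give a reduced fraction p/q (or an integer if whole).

Eva's neighbors: Akira, Halim, and Veda (k = 3).
Possible neighbor pairs: C(3,2) = 3. Edges among them: none → e = 0.
Clustering(Eva) = 0/3 = 0.

0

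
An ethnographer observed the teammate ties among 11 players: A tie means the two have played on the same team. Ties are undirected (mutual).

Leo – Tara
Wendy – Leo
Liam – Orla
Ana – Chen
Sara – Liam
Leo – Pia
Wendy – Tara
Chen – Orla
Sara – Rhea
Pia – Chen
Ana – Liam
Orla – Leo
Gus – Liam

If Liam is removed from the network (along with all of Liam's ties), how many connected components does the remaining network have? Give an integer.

3

Without Liam, the remaining ties split the others into: {Ana, Chen, Leo, Orla, Pia, Tara, Wendy}; {Rhea, Sara}; {Gus}.
That's 3 separate components.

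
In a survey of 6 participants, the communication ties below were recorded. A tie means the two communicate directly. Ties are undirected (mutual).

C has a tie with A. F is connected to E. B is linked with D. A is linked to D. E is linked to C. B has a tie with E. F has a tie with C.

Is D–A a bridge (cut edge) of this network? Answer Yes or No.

Even without that edge, D still reaches A via D – B – E – C – A, so the network stays connected. Not a bridge.

No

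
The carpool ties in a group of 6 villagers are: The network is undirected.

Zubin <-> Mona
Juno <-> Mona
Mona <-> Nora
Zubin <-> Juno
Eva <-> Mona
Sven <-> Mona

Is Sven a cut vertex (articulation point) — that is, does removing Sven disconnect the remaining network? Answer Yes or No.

Even without Sven, every remaining node can still reach every other (the residual graph is connected), so Sven is not a cut vertex.

No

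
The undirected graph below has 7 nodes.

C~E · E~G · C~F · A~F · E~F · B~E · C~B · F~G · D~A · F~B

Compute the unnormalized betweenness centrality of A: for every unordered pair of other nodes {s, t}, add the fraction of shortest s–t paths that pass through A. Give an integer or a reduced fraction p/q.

Pairs whose geodesics pass through A — D–C: 1; D–B: 1; D–E: 1; D–F: 1; D–G: 1.
All other pairs contribute 0.
Summing the contributions gives betweenness(A) = 5.

5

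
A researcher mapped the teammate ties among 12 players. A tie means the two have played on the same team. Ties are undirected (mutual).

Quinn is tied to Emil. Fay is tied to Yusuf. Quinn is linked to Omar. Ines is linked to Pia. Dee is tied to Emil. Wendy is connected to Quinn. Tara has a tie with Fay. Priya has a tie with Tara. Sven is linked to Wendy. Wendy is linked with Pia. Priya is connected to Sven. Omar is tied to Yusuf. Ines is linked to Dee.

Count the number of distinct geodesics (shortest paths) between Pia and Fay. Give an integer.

The shortest distance is 5. The length-5 paths are: Pia–Wendy–Sven–Priya–Tara–Fay; Pia–Wendy–Quinn–Omar–Yusuf–Fay.
That gives 2 distinct shortest paths.

2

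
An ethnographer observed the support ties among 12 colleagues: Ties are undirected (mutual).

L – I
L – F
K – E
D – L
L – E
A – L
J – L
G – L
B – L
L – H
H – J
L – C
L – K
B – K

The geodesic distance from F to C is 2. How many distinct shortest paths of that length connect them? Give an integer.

The shortest distance is 2, and the only length-2 path is F–L–C. So there is exactly 1 shortest path.

1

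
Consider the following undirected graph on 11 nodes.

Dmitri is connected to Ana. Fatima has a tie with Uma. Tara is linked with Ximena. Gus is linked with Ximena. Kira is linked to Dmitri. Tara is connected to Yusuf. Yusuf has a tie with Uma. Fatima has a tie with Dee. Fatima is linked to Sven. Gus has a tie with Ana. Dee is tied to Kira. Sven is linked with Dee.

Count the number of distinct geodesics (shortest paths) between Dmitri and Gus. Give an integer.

The shortest distance is 2, and the only length-2 path is Dmitri–Ana–Gus. So there is exactly 1 shortest path.

1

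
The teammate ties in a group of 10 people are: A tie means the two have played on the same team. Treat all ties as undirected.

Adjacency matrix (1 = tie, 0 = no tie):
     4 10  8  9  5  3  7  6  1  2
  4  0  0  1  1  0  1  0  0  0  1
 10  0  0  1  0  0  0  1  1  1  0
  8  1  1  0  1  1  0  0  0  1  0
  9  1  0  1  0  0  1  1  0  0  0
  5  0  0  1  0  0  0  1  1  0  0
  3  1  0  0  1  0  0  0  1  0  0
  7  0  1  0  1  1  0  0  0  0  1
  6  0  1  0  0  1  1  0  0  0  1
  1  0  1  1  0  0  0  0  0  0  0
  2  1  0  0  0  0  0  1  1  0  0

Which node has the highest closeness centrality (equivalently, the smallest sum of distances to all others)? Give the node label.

8

Farness (sum of distances to all others) for each node — 1:18, 2:16, 3:16, 4:14, 5:15, 6:14, 7:14, 8:13, 9:14, 10:14.
The smallest farness is 13, for 8, so 8 has the highest closeness.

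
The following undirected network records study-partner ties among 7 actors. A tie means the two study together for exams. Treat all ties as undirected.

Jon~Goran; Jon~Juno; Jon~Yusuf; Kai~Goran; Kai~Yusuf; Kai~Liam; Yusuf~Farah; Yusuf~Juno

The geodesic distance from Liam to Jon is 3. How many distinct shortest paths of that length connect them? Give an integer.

2

The shortest distance is 3. The length-3 paths are: Liam–Kai–Goran–Jon; Liam–Kai–Yusuf–Jon.
That gives 2 distinct shortest paths.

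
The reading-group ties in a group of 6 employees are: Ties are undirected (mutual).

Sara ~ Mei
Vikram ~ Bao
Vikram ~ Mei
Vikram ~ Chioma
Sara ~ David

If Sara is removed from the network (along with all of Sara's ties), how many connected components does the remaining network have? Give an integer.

2

Without Sara, the remaining ties split the others into: {David}; {Bao, Chioma, Mei, Vikram}.
That's 2 separate components.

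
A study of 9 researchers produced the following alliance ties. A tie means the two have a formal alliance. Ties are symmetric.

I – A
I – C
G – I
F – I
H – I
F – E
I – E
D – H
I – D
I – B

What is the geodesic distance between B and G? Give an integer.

2

One shortest route is B – I – G, which uses 2 edges, and B and G are not directly tied, so nothing shorter exists. So d(B,G) = 2.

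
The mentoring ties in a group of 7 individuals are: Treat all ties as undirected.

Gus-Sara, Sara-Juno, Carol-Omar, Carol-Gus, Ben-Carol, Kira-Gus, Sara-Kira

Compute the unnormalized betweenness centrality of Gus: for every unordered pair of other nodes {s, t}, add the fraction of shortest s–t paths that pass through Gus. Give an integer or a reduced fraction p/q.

9

Pairs whose geodesics pass through Gus — Omar–Sara: 1; Omar–Kira: 1; Omar–Juno: 1; Carol–Sara: 1; Carol–Kira: 1; Carol–Juno: 1; Sara–Ben: 1; Kira–Ben: 1; Ben–Juno: 1.
All other pairs contribute 0.
Summing the contributions gives betweenness(Gus) = 9.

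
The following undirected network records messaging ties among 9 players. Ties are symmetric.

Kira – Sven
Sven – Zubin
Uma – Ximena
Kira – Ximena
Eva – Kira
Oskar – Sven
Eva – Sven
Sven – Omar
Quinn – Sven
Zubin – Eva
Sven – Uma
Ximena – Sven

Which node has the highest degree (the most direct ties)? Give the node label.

Sven

Degrees — Eva:3, Kira:3, Omar:1, Oskar:1, Quinn:1, Sven:8, Uma:2, Ximena:3, Zubin:2.
The maximum is 8, attained only by Sven.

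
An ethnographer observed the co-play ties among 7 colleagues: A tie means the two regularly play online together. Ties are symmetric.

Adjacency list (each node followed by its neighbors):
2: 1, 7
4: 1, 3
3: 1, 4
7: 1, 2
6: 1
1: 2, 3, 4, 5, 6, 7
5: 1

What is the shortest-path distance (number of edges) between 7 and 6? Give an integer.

One shortest route is 7 – 1 – 6, which uses 2 edges, and 7 and 6 are not directly tied, so nothing shorter exists. So d(7,6) = 2.

2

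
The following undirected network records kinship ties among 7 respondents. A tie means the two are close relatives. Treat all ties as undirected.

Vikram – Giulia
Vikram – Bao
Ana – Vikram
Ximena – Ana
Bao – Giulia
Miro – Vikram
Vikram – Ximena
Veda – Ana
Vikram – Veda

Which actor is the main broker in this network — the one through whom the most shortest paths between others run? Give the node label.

Vikram

Unnormalized betweenness of each node: Ana:1/2, Bao:0, Giulia:0, Miro:0, Veda:0, Vikram:23/2, Ximena:0.
Vikram has the largest value, 23/2, making it the main broker — the node through which the most shortest paths run.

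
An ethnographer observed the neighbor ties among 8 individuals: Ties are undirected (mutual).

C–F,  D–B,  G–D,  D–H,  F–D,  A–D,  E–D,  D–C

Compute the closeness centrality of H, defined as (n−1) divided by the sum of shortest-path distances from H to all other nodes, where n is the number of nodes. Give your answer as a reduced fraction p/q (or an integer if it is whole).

Distances from H: A:2, B:2, C:2, D:1, E:2, F:2, G:2. Sum = 13.
n = 8, so closeness = 7/13.

7/13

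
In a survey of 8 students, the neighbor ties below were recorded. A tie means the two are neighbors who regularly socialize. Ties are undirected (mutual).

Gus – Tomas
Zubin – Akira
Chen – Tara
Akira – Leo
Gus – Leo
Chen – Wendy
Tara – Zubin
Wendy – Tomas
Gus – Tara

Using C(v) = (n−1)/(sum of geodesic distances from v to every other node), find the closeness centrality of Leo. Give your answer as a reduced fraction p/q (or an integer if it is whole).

1/2

Distances from Leo: Akira:1, Chen:3, Gus:1, Tara:2, Tomas:2, Wendy:3, Zubin:2. Sum = 14.
n = 8, so closeness = 7/14 = 1/2.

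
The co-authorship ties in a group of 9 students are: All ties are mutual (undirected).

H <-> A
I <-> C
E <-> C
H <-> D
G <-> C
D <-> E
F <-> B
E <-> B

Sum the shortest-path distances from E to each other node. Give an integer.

Distances from E: A:3, B:1, C:1, D:1, F:2, G:2, H:2, I:2.
Sum = 3 + 1 + 1 + 1 + 2 + 2 + 2 + 2 = 14.

14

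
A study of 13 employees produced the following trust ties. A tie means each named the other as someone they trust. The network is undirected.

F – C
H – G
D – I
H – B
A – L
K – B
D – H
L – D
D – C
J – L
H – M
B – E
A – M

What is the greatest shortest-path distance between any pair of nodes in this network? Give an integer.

5

Eccentricity of each node (its greatest distance to any other): A:4, B:4, C:4, D:3, E:5, F:5, G:4, H:3, I:4, J:5, K:5, L:4, M:4.
The maximum eccentricity is 5, realized for instance by the pair F–K via F – C – D – H – B – K. So the diameter is 5.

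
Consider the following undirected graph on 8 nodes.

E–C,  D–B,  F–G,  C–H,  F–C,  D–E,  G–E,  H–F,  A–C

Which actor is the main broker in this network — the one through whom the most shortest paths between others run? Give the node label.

E

Unnormalized betweenness of each node: A:0, B:0, C:21/2, D:6, E:11, F:2, G:3/2, H:0.
E has the largest value, 11, making it the main broker — the node through which the most shortest paths run.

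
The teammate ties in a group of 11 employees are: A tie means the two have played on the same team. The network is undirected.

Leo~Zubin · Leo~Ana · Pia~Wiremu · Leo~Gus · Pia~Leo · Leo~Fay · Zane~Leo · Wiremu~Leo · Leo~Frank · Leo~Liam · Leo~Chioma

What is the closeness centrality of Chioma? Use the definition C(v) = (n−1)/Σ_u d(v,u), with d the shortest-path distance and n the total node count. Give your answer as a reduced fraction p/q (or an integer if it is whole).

10/19

Distances from Chioma: Ana:2, Fay:2, Frank:2, Gus:2, Leo:1, Liam:2, Pia:2, Wiremu:2, Zane:2, Zubin:2. Sum = 19.
n = 11, so closeness = 10/19.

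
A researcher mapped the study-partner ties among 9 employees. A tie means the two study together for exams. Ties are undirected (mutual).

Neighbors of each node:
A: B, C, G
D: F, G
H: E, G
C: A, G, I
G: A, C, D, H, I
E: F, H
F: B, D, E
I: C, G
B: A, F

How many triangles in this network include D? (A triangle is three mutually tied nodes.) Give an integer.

D's neighbors are F and G, but none of them are tied to each other, so no triangle contains D.

0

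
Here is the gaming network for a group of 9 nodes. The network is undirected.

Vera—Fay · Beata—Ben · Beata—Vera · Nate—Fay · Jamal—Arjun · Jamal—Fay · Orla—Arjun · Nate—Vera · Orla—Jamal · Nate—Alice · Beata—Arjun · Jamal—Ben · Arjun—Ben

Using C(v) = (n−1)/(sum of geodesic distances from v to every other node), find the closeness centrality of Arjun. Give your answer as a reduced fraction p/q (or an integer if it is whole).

Distances from Arjun: Alice:4, Beata:1, Ben:1, Fay:2, Jamal:1, Nate:3, Orla:1, Vera:2. Sum = 15.
n = 9, so closeness = 8/15.

8/15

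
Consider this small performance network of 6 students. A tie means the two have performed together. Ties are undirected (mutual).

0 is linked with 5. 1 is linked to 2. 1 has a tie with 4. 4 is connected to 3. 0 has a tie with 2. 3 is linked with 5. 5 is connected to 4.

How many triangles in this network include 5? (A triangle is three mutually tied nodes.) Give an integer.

5's neighbors: 0, 3, and 4.
Neighbor pairs that are themselves tied: 5–3–4. Each forms one triangle with 5, for 1 in total.

1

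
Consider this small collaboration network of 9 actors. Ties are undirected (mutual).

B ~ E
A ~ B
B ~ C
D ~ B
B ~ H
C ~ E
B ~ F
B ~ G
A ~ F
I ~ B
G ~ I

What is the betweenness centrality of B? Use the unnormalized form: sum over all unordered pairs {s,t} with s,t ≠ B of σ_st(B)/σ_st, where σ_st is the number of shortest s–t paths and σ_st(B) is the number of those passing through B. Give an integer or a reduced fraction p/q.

Pairs whose geodesics pass through B — G–E: 1; G–D: 1; G–A: 1; G–F: 1; G–H: 1; G–C: 1; E–D: 1; E–I: 1; E–A: 1; E–F: 1; E–H: 1; D–I: 1; D–A: 1; D–F: 1 … (+11 more pairs).
All other pairs contribute 0.
Summing the contributions gives betweenness(B) = 25.

25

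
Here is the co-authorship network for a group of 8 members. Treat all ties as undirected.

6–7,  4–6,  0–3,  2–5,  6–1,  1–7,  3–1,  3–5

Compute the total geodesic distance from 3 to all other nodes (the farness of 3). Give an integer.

12

Distances from 3: 0:1, 1:1, 2:2, 4:3, 5:1, 6:2, 7:2.
Sum = 1 + 1 + 2 + 3 + 1 + 2 + 2 = 12.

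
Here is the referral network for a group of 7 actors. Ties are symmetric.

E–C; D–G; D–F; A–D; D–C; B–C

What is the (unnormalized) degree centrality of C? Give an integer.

3

C is directly tied to B, D, and E. That is 3 neighbors, so the degree of C is 3.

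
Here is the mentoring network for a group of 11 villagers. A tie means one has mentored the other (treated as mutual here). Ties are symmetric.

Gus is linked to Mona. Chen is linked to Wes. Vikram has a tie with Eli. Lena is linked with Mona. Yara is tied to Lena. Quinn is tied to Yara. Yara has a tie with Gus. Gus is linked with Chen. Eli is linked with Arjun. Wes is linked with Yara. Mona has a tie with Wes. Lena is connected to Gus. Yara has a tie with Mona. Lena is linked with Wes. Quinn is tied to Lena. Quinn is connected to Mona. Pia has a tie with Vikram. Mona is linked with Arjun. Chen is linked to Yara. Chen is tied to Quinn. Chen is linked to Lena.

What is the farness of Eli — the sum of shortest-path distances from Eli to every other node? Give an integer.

Distances from Eli: Arjun:1, Chen:4, Gus:3, Lena:3, Mona:2, Pia:2, Quinn:3, Vikram:1, Wes:3, Yara:3.
Sum = 1 + 4 + 3 + 3 + 2 + 2 + 3 + 1 + 3 + 3 = 25.

25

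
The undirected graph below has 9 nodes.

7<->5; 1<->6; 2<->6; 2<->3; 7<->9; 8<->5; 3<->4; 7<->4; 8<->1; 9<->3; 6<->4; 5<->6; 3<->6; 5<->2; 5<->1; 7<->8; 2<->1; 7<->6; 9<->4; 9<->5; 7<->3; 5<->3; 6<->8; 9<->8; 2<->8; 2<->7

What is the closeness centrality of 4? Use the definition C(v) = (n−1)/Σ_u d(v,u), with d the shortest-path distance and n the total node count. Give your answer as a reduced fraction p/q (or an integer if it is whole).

2/3

Distances from 4: 1:2, 2:2, 3:1, 5:2, 6:1, 7:1, 8:2, 9:1. Sum = 12.
n = 9, so closeness = 8/12 = 2/3.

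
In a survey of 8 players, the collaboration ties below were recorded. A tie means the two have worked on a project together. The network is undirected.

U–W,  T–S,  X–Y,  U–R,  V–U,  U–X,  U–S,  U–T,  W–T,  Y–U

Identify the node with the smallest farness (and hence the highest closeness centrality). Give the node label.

U

Farness (sum of distances to all others) for each node — R:13, S:12, T:11, U:7, V:13, W:12, X:12, Y:12.
The smallest farness is 7, for U, so U has the highest closeness.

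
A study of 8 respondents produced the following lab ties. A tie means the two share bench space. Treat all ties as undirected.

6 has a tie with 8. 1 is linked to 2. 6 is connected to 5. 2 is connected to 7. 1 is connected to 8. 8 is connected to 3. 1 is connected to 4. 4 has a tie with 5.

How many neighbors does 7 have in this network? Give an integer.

1

7 is directly tied to 2. That is 1 neighbor, so the degree of 7 is 1.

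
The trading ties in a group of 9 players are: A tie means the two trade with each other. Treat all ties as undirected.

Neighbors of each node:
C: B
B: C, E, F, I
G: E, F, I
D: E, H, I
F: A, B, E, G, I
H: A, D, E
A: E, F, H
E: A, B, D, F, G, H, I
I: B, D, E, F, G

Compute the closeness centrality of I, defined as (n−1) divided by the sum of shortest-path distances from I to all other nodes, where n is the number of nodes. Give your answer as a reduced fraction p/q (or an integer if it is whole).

8/11

Distances from I: A:2, B:1, C:2, D:1, E:1, F:1, G:1, H:2. Sum = 11.
n = 9, so closeness = 8/11.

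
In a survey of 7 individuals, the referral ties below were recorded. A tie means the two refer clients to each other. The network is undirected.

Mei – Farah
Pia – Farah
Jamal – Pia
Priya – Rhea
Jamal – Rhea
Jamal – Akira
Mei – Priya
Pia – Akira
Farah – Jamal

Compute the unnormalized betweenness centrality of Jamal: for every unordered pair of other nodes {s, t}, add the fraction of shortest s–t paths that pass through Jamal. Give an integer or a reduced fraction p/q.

Pairs whose geodesics pass through Jamal — Mei–Akira: 1/2; Farah–Akira: 1/2; Farah–Rhea: 1; Pia–Rhea: 1; Pia–Priya: 1/2; Akira–Rhea: 1; Akira–Priya: 1.
All other pairs contribute 0.
Summing the contributions gives betweenness(Jamal) = 11/2.

11/2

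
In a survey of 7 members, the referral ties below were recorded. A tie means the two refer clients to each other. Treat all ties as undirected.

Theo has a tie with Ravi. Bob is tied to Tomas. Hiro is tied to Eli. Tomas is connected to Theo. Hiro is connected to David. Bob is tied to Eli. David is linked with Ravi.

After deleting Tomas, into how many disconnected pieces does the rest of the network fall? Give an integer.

Tomas's neighbors (Bob and Theo) remain reachable from one another through other ties, so the rest of the network stays in one piece.

1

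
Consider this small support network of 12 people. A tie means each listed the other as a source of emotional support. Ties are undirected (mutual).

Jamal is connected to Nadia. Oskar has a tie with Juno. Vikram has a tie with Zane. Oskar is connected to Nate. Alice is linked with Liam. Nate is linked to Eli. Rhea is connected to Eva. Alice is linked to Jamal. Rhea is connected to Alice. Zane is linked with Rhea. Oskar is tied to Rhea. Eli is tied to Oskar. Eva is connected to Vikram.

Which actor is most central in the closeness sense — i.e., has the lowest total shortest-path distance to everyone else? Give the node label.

Rhea

Farness (sum of distances to all others) for each node — Alice:23, Eli:32, Eva:27, Jamal:31, Juno:33, Liam:33, Nadia:41, Nate:32, Oskar:23, Rhea:19, Vikram:35, Zane:27.
The smallest farness is 19, for Rhea, so Rhea has the highest closeness.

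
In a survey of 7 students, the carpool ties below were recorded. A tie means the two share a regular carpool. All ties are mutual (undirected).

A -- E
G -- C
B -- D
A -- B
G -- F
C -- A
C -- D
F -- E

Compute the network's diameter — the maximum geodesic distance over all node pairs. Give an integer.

Eccentricity of each node (its greatest distance to any other): A:2, B:3, C:2, D:3, E:3, F:3, G:3.
The maximum eccentricity is 3, realized for instance by the pair F–D via F – G – C – D. So the diameter is 3.

3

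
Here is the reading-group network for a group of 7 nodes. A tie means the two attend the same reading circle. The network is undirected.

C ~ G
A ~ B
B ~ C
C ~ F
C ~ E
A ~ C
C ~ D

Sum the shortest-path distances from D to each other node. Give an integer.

11

Distances from D: A:2, B:2, C:1, E:2, F:2, G:2.
Sum = 2 + 2 + 1 + 2 + 2 + 2 = 11.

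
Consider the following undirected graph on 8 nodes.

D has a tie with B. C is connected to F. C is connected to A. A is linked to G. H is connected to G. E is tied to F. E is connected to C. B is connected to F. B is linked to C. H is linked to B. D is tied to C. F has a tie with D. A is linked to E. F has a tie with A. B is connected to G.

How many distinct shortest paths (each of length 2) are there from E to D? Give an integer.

2

The shortest distance is 2. The length-2 paths are: E–C–D; E–F–D.
That gives 2 distinct shortest paths.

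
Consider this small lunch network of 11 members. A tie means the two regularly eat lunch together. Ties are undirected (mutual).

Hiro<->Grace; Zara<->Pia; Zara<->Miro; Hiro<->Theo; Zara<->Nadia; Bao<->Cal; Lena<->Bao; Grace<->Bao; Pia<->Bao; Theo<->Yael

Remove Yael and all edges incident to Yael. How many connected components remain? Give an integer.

1

Yael's neighbors (Theo) remain reachable from one another through other ties, so the rest of the network stays in one piece.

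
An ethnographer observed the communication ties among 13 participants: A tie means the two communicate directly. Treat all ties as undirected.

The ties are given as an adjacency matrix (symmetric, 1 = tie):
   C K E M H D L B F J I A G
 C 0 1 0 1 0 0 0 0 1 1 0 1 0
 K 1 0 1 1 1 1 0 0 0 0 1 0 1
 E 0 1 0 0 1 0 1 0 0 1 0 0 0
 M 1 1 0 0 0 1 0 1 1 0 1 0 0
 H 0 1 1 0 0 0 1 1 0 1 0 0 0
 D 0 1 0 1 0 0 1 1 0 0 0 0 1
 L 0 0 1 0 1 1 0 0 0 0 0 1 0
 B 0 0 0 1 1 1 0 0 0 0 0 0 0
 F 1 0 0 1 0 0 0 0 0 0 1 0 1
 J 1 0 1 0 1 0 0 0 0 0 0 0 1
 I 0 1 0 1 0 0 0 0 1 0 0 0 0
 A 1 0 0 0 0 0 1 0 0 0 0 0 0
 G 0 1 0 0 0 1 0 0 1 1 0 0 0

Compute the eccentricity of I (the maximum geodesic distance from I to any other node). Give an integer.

3

Distances from I: A:3, B:2, C:2, D:2, E:2, F:1, G:2, H:2, J:3, K:1, L:3, M:1.
The largest is 3 (to J, A, and L), so the eccentricity of I is 3.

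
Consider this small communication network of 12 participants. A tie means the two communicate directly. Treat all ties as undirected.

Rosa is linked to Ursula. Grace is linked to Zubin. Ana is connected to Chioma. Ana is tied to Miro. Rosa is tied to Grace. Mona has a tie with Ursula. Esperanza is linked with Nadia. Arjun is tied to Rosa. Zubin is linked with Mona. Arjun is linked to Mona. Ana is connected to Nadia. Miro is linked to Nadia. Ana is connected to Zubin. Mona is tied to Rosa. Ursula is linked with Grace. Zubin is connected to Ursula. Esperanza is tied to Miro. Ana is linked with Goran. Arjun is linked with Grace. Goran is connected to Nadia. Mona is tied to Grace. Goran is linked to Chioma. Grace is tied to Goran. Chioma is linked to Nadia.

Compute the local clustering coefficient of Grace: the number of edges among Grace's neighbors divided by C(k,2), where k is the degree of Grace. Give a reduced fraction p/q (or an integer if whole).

7/15

Grace's neighbors: Arjun, Goran, Mona, Rosa, Ursula, and Zubin (k = 6).
Possible neighbor pairs: C(6,2) = 15. Edges among them: Arjun–Mona, Arjun–Rosa, Mona–Rosa, Mona–Ursula, Mona–Zubin, Rosa–Ursula, Ursula–Zubin → e = 7.
Clustering(Grace) = 7/15.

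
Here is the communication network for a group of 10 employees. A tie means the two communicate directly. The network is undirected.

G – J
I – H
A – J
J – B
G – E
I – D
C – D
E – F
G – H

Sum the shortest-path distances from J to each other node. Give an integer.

22

Distances from J: A:1, B:1, C:5, D:4, E:2, F:3, G:1, H:2, I:3.
Sum = 1 + 1 + 5 + 4 + 2 + 3 + 1 + 2 + 3 = 22.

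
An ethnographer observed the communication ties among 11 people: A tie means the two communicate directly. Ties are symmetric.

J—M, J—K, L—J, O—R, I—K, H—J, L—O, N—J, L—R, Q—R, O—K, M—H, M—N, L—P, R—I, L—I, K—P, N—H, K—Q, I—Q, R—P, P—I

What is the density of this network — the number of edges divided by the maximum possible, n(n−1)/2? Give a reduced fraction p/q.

There are 22 edges and 11 nodes, so the maximum possible is C(11,2) = 55.
Density = 22/55 = 2/5.

2/5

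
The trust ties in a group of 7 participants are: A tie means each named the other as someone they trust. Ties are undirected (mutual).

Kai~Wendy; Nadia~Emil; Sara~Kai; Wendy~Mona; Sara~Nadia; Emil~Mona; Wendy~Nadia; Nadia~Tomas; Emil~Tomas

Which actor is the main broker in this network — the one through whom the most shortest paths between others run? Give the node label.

Nadia

Unnormalized betweenness of each node: Emil:11/6, Kai:5/6, Mona:5/6, Nadia:19/3, Sara:4/3, Tomas:0, Wendy:23/6.
Nadia has the largest value, 19/3, making it the main broker — the node through which the most shortest paths run.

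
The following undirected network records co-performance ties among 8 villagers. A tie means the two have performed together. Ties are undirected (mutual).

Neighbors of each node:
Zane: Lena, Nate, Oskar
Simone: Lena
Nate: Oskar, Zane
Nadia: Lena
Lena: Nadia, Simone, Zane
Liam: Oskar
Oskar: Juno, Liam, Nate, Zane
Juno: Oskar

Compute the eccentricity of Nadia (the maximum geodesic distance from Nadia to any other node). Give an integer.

Distances from Nadia: Juno:4, Lena:1, Liam:4, Nate:3, Oskar:3, Simone:2, Zane:2.
The largest is 4 (to Liam and Juno), so the eccentricity of Nadia is 4.

4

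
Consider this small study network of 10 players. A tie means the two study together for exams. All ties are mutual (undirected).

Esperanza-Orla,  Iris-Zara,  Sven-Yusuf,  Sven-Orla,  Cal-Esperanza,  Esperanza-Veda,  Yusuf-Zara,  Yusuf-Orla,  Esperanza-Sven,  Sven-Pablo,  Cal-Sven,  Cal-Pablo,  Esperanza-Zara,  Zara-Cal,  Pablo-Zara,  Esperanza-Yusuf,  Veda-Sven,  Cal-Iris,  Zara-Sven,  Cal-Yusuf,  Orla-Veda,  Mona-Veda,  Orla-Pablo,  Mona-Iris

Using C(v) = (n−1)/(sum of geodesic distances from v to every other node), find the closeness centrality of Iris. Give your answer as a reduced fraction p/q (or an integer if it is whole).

9/16

Distances from Iris: Cal:1, Esperanza:2, Mona:1, Orla:3, Pablo:2, Sven:2, Veda:2, Yusuf:2, Zara:1. Sum = 16.
n = 10, so closeness = 9/16.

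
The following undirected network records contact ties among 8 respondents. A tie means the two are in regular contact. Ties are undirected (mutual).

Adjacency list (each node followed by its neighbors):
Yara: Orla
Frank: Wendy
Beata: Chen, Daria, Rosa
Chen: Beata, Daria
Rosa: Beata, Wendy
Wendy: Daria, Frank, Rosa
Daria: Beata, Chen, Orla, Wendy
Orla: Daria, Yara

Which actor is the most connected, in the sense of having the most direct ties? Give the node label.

Degrees — Beata:3, Chen:2, Daria:4, Frank:1, Orla:2, Rosa:2, Wendy:3, Yara:1.
The maximum is 4, attained only by Daria.

Daria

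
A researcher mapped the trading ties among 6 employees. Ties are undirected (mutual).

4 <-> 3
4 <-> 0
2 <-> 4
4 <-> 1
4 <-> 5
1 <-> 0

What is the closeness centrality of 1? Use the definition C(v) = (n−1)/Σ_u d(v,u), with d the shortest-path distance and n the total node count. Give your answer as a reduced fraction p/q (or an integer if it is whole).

Distances from 1: 0:1, 2:2, 3:2, 4:1, 5:2. Sum = 8.
n = 6, so closeness = 5/8.

5/8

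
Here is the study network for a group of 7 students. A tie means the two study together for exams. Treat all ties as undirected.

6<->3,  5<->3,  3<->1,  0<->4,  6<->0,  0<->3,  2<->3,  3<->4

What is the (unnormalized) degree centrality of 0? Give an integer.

0 is directly tied to 3, 4, and 6. That is 3 neighbors, so the degree of 0 is 3.

3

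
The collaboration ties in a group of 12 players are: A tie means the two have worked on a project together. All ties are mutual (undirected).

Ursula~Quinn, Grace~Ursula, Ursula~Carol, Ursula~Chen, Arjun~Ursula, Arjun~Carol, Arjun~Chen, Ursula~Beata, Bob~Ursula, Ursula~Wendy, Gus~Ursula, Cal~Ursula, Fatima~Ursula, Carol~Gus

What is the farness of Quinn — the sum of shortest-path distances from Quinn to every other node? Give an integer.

21

Distances from Quinn: Arjun:2, Beata:2, Bob:2, Cal:2, Carol:2, Chen:2, Fatima:2, Grace:2, Gus:2, Ursula:1, Wendy:2.
Sum = 2 + 2 + 2 + 2 + 2 + 2 + 2 + 2 + 2 + 1 + 2 = 21.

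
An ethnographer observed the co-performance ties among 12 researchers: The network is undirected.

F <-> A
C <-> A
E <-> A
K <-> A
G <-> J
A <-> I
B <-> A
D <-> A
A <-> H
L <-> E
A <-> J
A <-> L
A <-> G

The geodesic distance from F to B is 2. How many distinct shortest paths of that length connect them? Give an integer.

1

The shortest distance is 2, and the only length-2 path is F–A–B. So there is exactly 1 shortest path.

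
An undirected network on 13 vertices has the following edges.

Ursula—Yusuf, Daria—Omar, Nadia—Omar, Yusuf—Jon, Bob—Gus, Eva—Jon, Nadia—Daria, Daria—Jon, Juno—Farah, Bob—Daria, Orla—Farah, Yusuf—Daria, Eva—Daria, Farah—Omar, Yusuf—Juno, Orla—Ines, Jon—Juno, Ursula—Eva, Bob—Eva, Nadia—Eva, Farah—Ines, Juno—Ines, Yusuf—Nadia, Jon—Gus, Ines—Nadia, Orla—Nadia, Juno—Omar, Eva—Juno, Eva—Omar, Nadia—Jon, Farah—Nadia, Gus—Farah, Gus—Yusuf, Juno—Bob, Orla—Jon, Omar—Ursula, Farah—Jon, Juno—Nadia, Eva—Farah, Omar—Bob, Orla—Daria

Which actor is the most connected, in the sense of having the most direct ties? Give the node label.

Degrees — Bob:5, Daria:7, Eva:8, Farah:8, Gus:4, Ines:4, Jon:8, Juno:8, Nadia:9, Omar:7, Orla:5, Ursula:3, Yusuf:6.
The maximum is 9, attained only by Nadia.

Nadia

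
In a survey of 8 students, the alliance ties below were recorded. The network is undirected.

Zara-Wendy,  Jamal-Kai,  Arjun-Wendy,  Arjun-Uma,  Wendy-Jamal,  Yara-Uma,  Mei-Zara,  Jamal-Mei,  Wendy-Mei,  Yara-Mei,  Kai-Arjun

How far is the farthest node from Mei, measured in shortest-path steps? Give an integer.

Distances from Mei: Arjun:2, Jamal:1, Kai:2, Uma:2, Wendy:1, Yara:1, Zara:1.
The largest is 2 (to Uma, Kai, and Arjun), so the eccentricity of Mei is 2.

2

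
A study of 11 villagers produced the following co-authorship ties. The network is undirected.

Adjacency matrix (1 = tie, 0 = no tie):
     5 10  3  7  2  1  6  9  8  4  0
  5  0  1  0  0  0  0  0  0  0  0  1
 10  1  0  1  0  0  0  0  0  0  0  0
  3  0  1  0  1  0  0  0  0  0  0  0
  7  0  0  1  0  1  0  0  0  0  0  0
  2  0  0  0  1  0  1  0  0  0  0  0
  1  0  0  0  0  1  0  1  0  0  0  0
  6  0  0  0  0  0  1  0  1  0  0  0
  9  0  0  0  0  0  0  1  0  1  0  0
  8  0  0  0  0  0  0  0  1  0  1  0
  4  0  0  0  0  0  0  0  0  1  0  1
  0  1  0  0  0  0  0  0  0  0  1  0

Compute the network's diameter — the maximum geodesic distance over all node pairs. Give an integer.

5

Eccentricity of each node (its greatest distance to any other): 0:5, 1:5, 2:5, 3:5, 4:5, 5:5, 6:5, 7:5, 8:5, 9:5, 10:5.
The maximum eccentricity is 5, realized for instance by the pair 5–1 via 5 – 10 – 3 – 7 – 2 – 1. So the diameter is 5.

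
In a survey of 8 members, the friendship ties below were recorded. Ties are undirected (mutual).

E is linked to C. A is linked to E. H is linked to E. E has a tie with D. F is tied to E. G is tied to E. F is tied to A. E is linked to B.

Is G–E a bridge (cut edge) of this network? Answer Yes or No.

Yes

Without the G–E edge there is no alternate route between G and E, so the network disconnects. It is a bridge.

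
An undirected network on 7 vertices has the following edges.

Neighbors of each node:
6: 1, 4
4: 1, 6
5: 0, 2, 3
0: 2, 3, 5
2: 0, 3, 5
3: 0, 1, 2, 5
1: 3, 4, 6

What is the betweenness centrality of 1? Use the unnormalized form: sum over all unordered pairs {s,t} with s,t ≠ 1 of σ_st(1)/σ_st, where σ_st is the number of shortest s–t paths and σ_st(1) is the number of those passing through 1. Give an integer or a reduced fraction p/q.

Pairs whose geodesics pass through 1 — 4–5: 1; 4–3: 1; 4–2: 1; 4–0: 1; 6–5: 1; 6–3: 1; 6–2: 1; 6–0: 1.
All other pairs contribute 0.
Summing the contributions gives betweenness(1) = 8.

8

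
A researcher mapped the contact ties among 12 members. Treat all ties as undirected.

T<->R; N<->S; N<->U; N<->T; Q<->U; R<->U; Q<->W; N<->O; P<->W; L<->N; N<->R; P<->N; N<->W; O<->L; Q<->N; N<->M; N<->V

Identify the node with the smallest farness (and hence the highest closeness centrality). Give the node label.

Farness (sum of distances to all others) for each node — L:20, M:21, N:11, O:20, P:20, Q:19, R:19, S:21, T:20, U:19, V:21, W:19.
The smallest farness is 11, for N, so N has the highest closeness.

N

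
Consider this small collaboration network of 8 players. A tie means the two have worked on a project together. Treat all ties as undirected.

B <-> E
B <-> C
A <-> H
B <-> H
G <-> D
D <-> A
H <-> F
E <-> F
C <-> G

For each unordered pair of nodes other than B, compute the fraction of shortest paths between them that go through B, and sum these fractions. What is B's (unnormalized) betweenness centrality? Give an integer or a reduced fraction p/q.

Pairs whose geodesics pass through B — C–E: 1; C–F: 2/2; C–H: 1; C–A: 1/2; E–H: 1/2; E–A: 1/2; E–D: 2/3; E–G: 1; F–G: 2/3; H–G: 1/2.
All other pairs contribute 0.
Summing the contributions gives betweenness(B) = 22/3.

22/3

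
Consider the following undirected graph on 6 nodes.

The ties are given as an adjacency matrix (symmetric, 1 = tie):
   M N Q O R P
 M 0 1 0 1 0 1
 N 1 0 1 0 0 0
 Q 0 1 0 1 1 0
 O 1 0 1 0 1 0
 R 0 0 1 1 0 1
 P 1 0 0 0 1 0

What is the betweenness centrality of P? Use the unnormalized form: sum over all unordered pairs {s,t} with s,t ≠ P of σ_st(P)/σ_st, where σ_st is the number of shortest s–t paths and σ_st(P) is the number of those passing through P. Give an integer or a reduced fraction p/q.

Pairs whose geodesics pass through P — M–R: 1/2.
All other pairs contribute 0.
Summing the contributions gives betweenness(P) = 1/2.

1/2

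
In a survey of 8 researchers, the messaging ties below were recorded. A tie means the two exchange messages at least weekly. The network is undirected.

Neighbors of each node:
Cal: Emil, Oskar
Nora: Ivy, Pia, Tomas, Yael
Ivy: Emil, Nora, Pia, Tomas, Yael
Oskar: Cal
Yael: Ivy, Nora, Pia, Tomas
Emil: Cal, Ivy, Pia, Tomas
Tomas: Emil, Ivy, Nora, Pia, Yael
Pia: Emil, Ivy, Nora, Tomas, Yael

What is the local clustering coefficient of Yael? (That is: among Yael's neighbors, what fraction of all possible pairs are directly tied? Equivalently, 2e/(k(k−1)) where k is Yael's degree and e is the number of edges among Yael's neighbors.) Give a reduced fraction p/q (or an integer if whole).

1

Yael's neighbors: Ivy, Nora, Pia, and Tomas (k = 4).
Possible neighbor pairs: C(4,2) = 6. Edges among them: Ivy–Nora, Ivy–Pia, Ivy–Tomas, Nora–Pia, Nora–Tomas, Pia–Tomas → e = 6.
Clustering(Yael) = 6/6 = 1.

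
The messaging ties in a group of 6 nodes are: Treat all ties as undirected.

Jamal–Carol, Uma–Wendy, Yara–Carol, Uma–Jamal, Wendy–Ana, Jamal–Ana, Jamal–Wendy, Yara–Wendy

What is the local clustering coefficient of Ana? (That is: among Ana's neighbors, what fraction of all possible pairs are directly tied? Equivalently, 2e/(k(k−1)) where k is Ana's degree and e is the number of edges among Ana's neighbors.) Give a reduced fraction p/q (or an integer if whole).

Ana's neighbors: Jamal and Wendy (k = 2).
Possible neighbor pairs: C(2,2) = 1. Edges among them: Jamal–Wendy → e = 1.
Clustering(Ana) = 1/1.

1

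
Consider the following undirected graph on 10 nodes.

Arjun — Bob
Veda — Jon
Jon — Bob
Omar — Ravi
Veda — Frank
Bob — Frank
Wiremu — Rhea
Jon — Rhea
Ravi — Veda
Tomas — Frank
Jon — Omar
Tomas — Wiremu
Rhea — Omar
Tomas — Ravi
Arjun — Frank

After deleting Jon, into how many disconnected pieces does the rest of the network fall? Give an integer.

Jon's neighbors (Bob, Omar, Rhea, and Veda) remain reachable from one another through other ties, so the rest of the network stays in one piece.

1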